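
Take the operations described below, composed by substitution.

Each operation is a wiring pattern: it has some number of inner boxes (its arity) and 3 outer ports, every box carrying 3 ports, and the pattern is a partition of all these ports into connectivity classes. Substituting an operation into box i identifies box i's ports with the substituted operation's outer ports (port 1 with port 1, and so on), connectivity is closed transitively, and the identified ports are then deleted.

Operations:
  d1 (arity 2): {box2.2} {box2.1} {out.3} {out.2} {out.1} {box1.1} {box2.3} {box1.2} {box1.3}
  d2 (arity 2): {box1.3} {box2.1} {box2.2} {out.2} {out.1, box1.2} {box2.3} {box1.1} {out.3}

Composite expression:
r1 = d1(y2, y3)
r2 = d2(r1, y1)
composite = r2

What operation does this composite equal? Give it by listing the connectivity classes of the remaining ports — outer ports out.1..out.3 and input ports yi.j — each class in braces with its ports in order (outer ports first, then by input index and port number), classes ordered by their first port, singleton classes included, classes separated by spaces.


{out.1} {out.2} {out.3} {y1.1} {y1.2} {y1.3} {y2.1} {y2.2} {y2.3} {y3.1} {y3.2} {y3.3}

Substituting into d2 glues patterns; closure does the rest.
the subtree at d1 composes to {out.1} {out.2} {out.3} {y2.1} {y2.2} {y2.3} {y3.1} {y3.2} {y3.3} on (y2, y3); out.j = own outer ports
the subtree at d2 composes to {out.1} {out.2} {out.3} {y1.1} {y1.2} {y1.3} {y2.1} {y2.2} {y2.3} {y3.1} {y3.2} {y3.3} on (y2, y3, y1); out.j = own outer ports


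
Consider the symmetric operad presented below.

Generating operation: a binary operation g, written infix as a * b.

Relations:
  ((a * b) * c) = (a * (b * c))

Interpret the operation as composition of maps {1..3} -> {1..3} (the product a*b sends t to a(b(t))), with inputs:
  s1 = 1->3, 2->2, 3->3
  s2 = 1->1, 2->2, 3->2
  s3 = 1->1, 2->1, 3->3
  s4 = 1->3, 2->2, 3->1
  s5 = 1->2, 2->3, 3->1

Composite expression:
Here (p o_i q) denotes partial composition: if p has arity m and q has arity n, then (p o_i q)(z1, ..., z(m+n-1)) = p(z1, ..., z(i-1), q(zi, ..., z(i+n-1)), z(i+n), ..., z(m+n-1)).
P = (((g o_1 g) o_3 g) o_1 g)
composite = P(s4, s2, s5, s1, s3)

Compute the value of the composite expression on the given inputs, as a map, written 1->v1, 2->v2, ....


(s4 * s2) = 1->3, 2->2, 3->2
((s4 * s2) * s5) = 1->2, 2->2, 3->3
(s1 * s3) = 1->3, 2->3, 3->3
(((s4 * s2) * s5) * (s1 * s3)) = 1->3, 2->3, 3->3

1->3, 2->3, 3->3


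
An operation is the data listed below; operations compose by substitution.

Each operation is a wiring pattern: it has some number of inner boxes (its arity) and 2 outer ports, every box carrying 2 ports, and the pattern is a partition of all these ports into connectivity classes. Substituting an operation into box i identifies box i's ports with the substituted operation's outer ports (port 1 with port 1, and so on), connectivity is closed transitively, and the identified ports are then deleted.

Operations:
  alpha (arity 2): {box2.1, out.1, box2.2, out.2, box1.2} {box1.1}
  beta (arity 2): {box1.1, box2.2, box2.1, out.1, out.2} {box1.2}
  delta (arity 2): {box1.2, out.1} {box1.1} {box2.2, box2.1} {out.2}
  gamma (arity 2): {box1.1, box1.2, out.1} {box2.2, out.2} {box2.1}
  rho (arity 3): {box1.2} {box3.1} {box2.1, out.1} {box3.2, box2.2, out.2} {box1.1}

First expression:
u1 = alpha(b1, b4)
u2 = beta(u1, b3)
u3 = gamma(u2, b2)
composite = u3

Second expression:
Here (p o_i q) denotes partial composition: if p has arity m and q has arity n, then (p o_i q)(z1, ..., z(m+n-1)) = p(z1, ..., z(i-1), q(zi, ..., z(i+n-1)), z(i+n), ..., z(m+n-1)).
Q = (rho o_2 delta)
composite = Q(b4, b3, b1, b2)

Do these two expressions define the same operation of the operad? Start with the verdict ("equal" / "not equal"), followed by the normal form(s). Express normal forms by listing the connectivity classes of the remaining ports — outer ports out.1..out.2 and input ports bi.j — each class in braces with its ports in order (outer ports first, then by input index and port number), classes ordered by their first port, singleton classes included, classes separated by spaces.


Normal form of the first expression: {out.1, b1.2, b3.1, b3.2, b4.1, b4.2} {out.2, b2.2} {b1.1} {b2.1}
Normal form of the second expression: {out.1, b3.2} {out.2, b2.2} {b1.1, b1.2} {b2.1} {b3.1} {b4.1} {b4.2}
Different reductions; not equal.

not equal — first {out.1, b1.2, b3.1, b3.2, b4.1, b4.2} {out.2, b2.2} {b1.1} {b2.1}, second {out.1, b3.2} {out.2, b2.2} {b1.1, b1.2} {b2.1} {b3.1} {b4.1} {b4.2}


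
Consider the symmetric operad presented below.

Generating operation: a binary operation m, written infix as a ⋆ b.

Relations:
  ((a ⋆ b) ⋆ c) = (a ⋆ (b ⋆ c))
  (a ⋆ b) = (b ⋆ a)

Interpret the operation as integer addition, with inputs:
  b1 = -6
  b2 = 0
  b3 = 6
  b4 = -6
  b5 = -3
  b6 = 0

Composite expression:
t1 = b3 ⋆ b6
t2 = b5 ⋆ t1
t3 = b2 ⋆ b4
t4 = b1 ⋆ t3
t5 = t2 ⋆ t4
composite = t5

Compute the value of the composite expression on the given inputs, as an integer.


-9

(b3 ⋆ b6) = 6
(b5 ⋆ (b3 ⋆ b6)) = 3
(b2 ⋆ b4) = -6
(b1 ⋆ (b2 ⋆ b4)) = -12
((b5 ⋆ (b3 ⋆ b6)) ⋆ (b1 ⋆ (b2 ⋆ b4))) = -9


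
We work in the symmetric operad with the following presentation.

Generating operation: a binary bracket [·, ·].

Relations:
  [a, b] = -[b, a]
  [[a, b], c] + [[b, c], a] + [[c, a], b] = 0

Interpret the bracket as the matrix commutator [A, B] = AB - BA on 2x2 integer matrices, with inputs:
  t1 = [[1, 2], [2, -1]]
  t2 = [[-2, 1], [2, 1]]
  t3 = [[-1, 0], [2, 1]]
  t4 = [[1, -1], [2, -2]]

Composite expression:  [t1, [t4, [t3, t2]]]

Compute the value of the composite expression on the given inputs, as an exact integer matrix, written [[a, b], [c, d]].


[t3, t2] = [[-2, -2], [-2, 2]]
[t4, [t3, t2]] = [[6, -10], [-2, -6]]
[t1, [t4, [t3, t2]]] = [[16, -44], [28, -16]]

[[16, -44], [28, -16]]


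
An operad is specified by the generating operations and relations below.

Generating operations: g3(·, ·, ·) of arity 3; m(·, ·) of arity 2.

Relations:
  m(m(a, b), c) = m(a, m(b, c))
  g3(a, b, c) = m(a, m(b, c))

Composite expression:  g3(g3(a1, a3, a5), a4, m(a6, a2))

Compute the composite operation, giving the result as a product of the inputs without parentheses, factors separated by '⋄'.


a1 ⋄ a3 ⋄ a5 ⋄ a4 ⋄ a6 ⋄ a2


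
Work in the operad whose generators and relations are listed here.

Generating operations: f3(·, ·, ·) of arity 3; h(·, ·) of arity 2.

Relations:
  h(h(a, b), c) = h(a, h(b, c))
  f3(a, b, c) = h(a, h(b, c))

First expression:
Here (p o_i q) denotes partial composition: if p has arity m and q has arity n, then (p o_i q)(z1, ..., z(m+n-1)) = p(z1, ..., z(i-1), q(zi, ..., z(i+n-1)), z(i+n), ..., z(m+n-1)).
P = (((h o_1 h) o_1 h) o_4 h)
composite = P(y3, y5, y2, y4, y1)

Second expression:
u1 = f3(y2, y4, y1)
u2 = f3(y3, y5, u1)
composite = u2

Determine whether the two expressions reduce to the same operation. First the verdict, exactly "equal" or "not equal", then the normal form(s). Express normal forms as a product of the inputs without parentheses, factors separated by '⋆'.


equal — both sides give y3 ⋆ y5 ⋆ y2 ⋆ y4 ⋆ y1


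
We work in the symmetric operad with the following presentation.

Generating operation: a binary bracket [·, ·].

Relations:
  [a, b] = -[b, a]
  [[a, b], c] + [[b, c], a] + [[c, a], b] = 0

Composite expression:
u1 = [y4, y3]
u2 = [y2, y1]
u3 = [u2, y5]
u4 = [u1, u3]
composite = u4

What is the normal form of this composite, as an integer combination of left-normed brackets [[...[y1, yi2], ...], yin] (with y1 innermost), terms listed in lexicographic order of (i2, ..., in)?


Left-normed coefficients sit on the y1-initial expansion words.
Composite bracket: [[y4, y3], [[y2, y1], y5]]
Full expansion: 16 signed words from ab - ba (2^4 = 16).
The y1-initial words carry the normal form:
  from y1y2y5y3y4, sign -1: term -[[[[y1, y2], y5], y3], y4]
  from y1y2y5y4y3, sign +1: term +[[[[y1, y2], y5], y4], y3]

-[[[[y1, y2], y5], y3], y4] + [[[[y1, y2], y5], y4], y3]


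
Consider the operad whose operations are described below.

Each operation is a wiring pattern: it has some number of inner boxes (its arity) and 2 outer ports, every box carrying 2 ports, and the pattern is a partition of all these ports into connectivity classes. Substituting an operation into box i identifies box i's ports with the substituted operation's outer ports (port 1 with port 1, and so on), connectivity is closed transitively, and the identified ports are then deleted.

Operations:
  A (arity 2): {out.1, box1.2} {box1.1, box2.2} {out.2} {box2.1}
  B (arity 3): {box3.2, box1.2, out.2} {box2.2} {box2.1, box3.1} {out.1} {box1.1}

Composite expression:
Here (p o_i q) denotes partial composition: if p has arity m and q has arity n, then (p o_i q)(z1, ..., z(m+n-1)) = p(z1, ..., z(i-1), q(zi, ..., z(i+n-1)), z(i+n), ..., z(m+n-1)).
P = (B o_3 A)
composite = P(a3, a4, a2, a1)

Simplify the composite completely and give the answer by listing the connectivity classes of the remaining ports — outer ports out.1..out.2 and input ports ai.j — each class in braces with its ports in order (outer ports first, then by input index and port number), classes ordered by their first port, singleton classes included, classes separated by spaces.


{out.1} {out.2, a3.2} {a1.1} {a1.2, a2.1} {a2.2, a4.1} {a3.1} {a4.2}

Substituting into B glues patterns; closure does the rest.
after A, the pattern on (a2, a1) reads {out.1, a2.2} {out.2} {a1.1} {a1.2, a2.1} (out.j = its outer ports)
after B, the pattern on (a3, a4, a2, a1) reads {out.1} {out.2, a3.2} {a1.1} {a1.2, a2.1} {a2.2, a4.1} {a3.1} {a4.2} (out.j = its outer ports)


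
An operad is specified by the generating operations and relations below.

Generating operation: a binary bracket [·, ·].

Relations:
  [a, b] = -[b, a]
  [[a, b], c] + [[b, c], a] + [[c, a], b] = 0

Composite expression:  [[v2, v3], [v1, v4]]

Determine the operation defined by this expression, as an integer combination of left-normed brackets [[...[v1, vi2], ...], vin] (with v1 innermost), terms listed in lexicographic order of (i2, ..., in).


-[[[v1, v4], v2], v3] + [[[v1, v4], v3], v2]


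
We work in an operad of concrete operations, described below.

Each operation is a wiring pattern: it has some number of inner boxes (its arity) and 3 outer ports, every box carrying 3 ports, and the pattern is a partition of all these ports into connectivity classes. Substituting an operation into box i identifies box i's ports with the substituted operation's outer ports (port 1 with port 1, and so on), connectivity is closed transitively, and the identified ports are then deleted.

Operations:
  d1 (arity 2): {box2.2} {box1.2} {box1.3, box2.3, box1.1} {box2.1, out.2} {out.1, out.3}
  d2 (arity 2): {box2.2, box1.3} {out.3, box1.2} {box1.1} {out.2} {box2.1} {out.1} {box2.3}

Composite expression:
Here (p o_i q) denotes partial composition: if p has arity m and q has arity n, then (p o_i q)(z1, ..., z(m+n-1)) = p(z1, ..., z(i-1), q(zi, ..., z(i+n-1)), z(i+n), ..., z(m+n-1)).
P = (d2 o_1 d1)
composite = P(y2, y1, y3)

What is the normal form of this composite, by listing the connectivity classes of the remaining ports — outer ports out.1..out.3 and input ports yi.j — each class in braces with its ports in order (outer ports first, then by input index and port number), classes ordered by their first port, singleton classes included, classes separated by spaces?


{out.1} {out.2} {out.3, y1.1} {y1.2} {y1.3, y2.1, y2.3} {y2.2} {y3.1} {y3.2} {y3.3}


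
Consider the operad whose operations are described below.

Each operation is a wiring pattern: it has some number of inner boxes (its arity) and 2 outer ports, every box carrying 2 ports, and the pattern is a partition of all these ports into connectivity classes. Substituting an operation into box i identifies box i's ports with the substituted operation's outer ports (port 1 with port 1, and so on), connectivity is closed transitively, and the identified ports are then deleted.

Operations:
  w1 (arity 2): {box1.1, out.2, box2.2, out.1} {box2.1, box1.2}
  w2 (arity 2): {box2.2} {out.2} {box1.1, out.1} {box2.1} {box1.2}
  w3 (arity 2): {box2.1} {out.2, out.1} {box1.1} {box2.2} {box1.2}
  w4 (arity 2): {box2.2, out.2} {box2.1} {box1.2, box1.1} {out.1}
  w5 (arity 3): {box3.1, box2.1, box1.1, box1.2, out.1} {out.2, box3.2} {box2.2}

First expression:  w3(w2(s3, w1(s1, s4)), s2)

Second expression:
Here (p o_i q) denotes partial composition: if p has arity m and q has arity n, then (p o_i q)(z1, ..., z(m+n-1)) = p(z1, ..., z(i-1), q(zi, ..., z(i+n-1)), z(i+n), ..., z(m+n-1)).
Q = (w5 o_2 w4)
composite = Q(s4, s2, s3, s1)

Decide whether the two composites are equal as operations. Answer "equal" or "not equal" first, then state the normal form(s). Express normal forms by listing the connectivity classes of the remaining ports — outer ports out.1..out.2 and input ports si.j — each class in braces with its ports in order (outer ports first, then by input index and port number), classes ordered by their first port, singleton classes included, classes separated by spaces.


not equal — first {out.1, out.2} {s1.1, s4.2} {s1.2, s4.1} {s2.1} {s2.2} {s3.1} {s3.2}, second {out.1, s1.1, s4.1, s4.2} {out.2, s1.2} {s2.1, s2.2} {s3.1} {s3.2}


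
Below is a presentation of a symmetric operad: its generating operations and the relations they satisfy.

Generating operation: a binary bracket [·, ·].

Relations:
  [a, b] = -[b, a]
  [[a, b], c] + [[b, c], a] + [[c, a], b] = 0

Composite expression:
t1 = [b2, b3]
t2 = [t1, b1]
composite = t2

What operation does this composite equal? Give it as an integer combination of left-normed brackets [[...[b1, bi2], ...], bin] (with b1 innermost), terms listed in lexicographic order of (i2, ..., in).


-[[b1, b2], b3] + [[b1, b3], b2]

Antisymmetry and Jacobi reduce to b1-anchored left-normed brackets.
Composite bracket: [[b2, b3], b1]
Under [a, b] = ab - ba we get 4 signed associative words (2^2 = 4).
Collect the words opening with b1:
  b1b2b3 (sign -1) contributes -[[b1, b2], b3]
  b1b3b2 (sign +1) contributes +[[b1, b3], b2]


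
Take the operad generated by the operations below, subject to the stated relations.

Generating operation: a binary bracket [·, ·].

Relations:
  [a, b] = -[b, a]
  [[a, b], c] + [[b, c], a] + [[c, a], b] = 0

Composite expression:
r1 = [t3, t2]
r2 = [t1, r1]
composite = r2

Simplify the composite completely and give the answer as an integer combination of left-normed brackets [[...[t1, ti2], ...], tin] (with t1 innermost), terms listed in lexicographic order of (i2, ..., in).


-[[t1, t2], t3] + [[t1, t3], t2]

Expand each bracket as ab - ba; the t1-initial words give the coefficients.
Composite bracket: [t1, [t3, t2]]
Under [a, b] = ab - ba we get 4 signed associative words (2^2 = 4).
Keep just the words that open with t1:
  t1t2t3 appears with sign -1, giving the term -[[t1, t2], t3]
  t1t3t2 appears with sign +1, giving the term +[[t1, t3], t2]


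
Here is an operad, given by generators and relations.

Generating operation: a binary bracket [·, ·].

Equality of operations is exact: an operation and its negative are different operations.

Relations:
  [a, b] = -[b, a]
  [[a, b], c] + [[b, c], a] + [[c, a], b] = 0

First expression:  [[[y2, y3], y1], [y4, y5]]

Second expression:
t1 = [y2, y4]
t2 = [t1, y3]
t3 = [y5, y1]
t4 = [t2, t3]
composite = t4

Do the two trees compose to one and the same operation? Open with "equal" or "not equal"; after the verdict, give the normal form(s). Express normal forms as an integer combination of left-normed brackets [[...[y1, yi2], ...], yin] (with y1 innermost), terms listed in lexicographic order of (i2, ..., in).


not equal; the first gives -[[[[y1, y2], y3], y4], y5] + [[[[y1, y2], y3], y5], y4] + [[[[y1, y3], y2], y4], y5] - [[[[y1, y3], y2], y5], y4] and the second [[[[y1, y5], y2], y4], y3] - [[[[y1, y5], y3], y2], y4] + [[[[y1, y5], y3], y4], y2] - [[[[y1, y5], y4], y2], y3]

In normal form, the first expression is -[[[[y1, y2], y3], y4], y5] + [[[[y1, y2], y3], y5], y4] + [[[[y1, y3], y2], y4], y5] - [[[[y1, y3], y2], y5], y4]
In normal form, the second expression is [[[[y1, y5], y2], y4], y3] - [[[[y1, y5], y3], y2], y4] + [[[[y1, y5], y3], y4], y2] - [[[[y1, y5], y4], y2], y3]
Different reductions; not equal.


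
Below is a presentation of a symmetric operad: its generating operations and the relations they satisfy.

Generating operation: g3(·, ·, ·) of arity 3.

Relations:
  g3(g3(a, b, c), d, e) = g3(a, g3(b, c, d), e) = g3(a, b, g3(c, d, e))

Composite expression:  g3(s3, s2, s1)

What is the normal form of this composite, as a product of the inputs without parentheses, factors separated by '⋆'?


s3 ⋆ s2 ⋆ s1

Every regrouping of g3 is equal, so read the s-inputs in written order.
g3(s3, s2, s1) flattens to s3 ⋆ s2 ⋆ s1


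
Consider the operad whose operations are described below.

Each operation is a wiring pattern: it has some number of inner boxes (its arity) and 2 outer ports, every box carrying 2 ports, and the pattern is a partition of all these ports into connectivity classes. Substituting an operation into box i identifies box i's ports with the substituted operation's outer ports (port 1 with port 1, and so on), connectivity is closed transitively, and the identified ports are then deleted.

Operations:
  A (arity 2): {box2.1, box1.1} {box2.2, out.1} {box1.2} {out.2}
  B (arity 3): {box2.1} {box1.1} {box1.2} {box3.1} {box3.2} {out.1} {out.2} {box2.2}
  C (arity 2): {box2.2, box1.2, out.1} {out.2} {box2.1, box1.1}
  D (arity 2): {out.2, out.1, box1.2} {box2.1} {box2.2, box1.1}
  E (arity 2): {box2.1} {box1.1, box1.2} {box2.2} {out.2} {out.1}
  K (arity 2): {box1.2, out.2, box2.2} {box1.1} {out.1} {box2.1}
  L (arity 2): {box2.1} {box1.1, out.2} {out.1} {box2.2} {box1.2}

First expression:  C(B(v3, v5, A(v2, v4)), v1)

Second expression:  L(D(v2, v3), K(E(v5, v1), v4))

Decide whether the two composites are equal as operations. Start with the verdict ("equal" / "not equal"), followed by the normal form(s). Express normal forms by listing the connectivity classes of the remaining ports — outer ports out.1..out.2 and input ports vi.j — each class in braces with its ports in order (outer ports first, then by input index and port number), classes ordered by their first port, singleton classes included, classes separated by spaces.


not equal: they reduce to {out.1, v1.2} {out.2} {v1.1} {v2.1, v4.1} {v2.2} {v3.1} {v3.2} {v4.2} {v5.1} {v5.2} and {out.1} {out.2, v2.2} {v1.1} {v1.2} {v2.1, v3.2} {v3.1} {v4.1} {v4.2} {v5.1, v5.2}

The first composite normalizes to {out.1, v1.2} {out.2} {v1.1} {v2.1, v4.1} {v2.2} {v3.1} {v3.2} {v4.2} {v5.1} {v5.2}
The second composite normalizes to {out.1} {out.2, v2.2} {v1.1} {v1.2} {v2.1, v3.2} {v3.1} {v4.1} {v4.2} {v5.1, v5.2}
They disagree, so not equal.


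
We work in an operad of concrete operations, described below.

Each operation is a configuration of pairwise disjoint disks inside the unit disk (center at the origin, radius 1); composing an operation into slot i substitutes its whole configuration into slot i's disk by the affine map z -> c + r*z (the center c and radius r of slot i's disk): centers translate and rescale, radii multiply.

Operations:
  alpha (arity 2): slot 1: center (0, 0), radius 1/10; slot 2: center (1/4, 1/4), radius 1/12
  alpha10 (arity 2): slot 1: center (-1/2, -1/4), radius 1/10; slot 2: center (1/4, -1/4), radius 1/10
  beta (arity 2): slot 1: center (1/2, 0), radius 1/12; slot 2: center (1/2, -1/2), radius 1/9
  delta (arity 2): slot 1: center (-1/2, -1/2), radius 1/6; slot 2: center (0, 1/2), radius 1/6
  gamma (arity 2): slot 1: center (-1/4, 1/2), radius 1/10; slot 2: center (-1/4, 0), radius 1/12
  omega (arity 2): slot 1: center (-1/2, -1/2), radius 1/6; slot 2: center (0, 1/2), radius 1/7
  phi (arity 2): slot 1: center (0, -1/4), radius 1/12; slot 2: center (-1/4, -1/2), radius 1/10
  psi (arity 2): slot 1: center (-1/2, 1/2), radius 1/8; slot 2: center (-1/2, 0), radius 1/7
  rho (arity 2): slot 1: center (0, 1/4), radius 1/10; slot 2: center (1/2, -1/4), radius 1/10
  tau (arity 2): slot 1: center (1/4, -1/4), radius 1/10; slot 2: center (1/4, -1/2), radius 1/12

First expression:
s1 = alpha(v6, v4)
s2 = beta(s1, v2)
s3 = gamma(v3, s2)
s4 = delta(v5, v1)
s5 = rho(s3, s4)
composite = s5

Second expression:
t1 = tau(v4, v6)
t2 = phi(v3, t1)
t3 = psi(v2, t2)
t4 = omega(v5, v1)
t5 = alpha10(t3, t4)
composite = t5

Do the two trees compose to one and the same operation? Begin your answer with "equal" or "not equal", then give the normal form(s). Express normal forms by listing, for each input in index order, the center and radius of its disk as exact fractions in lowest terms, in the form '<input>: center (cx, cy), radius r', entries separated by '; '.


Normal form of the first expression: v1: center (1/2, -1/5), radius 1/60; v2: center (-1/48, 59/240), radius 1/1080; v3: center (-1/40, 3/10), radius 1/100; v4: center (-119/5760, 1441/5760), radius 1/17280; v5: center (9/20, -3/10), radius 1/60; v6: center (-1/48, 1/4), radius 1/14400
Normal form of the second expression: v1: center (1/4, -1/5), radius 1/70; v2: center (-11/20, -1/5), radius 1/80; v3: center (-11/20, -71/280), radius 1/840; v4: center (-1549/2800, -103/400), radius 1/7000; v5: center (1/5, -3/10), radius 1/60; v6: center (-1549/2800, -361/1400), radius 1/8400
No match — not equal.

not equal: they reduce to v1: center (1/2, -1/5), radius 1/60; v2: center (-1/48, 59/240), radius 1/1080; v3: center (-1/40, 3/10), radius 1/100; v4: center (-119/5760, 1441/5760), radius 1/17280; v5: center (9/20, -3/10), radius 1/60; v6: center (-1/48, 1/4), radius 1/14400 and v1: center (1/4, -1/5), radius 1/70; v2: center (-11/20, -1/5), radius 1/80; v3: center (-11/20, -71/280), radius 1/840; v4: center (-1549/2800, -103/400), radius 1/7000; v5: center (1/5, -3/10), radius 1/60; v6: center (-1549/2800, -361/1400), radius 1/8400


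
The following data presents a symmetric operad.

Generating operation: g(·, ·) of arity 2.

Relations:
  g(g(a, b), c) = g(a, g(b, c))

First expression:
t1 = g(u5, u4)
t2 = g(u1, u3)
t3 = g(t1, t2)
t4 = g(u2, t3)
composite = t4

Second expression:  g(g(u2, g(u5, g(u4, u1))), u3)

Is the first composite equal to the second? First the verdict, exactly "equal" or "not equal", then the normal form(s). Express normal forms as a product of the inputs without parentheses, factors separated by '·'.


equal: each reduces to u2 · u5 · u4 · u1 · u3


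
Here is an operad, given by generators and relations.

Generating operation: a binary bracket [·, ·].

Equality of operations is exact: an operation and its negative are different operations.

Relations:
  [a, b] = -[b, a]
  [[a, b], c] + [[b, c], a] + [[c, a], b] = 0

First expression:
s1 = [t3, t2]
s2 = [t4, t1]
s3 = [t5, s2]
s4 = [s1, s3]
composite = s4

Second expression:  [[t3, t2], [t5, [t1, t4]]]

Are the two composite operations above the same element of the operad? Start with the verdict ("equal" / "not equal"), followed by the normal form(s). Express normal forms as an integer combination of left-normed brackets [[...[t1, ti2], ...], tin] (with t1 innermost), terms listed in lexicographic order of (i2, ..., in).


not equal — first [[[[t1, t4], t5], t2], t3] - [[[[t1, t4], t5], t3], t2], second -[[[[t1, t4], t5], t2], t3] + [[[[t1, t4], t5], t3], t2]

The first composite normalizes to [[[[t1, t4], t5], t2], t3] - [[[[t1, t4], t5], t3], t2]
The second composite normalizes to -[[[[t1, t4], t5], t2], t3] + [[[[t1, t4], t5], t3], t2]
The forms do not match — not equal.


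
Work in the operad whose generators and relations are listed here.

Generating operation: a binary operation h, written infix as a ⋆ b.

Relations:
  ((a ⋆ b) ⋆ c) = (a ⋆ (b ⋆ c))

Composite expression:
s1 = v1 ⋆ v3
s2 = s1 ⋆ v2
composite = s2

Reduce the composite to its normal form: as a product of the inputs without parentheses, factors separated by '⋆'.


v1 ⋆ v3 ⋆ v2

The h-tree's shape is irrelevant; the v-reading-order decides.
(v1 ⋆ v3) reduces to v1 ⋆ v3
((v1 ⋆ v3) ⋆ v2) reduces to v1 ⋆ v3 ⋆ v2


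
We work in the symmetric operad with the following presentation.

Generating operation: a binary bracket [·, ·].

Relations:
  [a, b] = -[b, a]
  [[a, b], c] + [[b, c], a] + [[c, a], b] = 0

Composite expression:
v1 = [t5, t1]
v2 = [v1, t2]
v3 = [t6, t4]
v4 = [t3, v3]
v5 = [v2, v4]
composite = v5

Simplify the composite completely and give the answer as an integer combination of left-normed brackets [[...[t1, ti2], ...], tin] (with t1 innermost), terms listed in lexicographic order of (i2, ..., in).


Left-normed coefficients sit on the t1-initial expansion words.
Composite bracket: [[[t5, t1], t2], [t3, [t6, t4]]]
Under [a, b] = ab - ba we get 32 signed associative words (2^5 = 32).
Only words starting with t1 matter:
  sign of t1t5t2t3t4t6 is +1, so it contributes +[[[[[t1, t5], t2], t3], t4], t6]
  sign of t1t5t2t3t6t4 is -1, so it contributes -[[[[[t1, t5], t2], t3], t6], t4]
  sign of t1t5t2t4t6t3 is -1, so it contributes -[[[[[t1, t5], t2], t4], t6], t3]
  sign of t1t5t2t6t4t3 is +1, so it contributes +[[[[[t1, t5], t2], t6], t4], t3]

[[[[[t1, t5], t2], t3], t4], t6] - [[[[[t1, t5], t2], t3], t6], t4] - [[[[[t1, t5], t2], t4], t6], t3] + [[[[[t1, t5], t2], t6], t4], t3]


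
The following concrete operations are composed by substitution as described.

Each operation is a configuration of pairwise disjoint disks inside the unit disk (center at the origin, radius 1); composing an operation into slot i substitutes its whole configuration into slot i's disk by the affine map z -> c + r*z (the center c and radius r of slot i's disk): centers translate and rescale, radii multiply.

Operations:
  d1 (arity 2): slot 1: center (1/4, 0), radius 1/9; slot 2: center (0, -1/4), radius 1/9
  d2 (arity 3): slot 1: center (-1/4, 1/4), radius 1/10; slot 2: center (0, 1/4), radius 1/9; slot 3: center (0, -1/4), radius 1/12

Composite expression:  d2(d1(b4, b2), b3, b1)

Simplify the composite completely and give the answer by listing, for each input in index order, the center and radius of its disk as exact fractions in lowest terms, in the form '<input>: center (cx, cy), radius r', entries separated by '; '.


b1: center (0, -1/4), radius 1/12; b2: center (-1/4, 9/40), radius 1/90; b3: center (0, 1/4), radius 1/9; b4: center (-9/40, 1/4), radius 1/90

Affine substitution under d2: radii multiply and b-centers shift.
b4 passes through 2 substitutions, ending at center (-9/40, 1/4), radius 1/90
b2 passes through 2 substitutions, ending at center (-1/4, 9/40), radius 1/90
b3 passes through 1 substitution, ending at center (0, 1/4), radius 1/9
b1 passes through 1 substitution, ending at center (0, -1/4), radius 1/12


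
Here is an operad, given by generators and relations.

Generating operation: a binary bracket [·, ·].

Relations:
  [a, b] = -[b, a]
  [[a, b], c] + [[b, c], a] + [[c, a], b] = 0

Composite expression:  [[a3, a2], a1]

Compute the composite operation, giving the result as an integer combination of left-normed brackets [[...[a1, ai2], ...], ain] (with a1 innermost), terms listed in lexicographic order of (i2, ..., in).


Antisymmetry and Jacobi reduce to a1-anchored left-normed brackets.
Composite bracket: [[a3, a2], a1]
Applying ab - ba throughout gives 4 signed words (2^2 = 4).
The a1-initial words carry the normal form:
  word a1a2a3 has sign +1, contributing +[[a1, a2], a3]
  word a1a3a2 has sign -1, contributing -[[a1, a3], a2]

[[a1, a2], a3] - [[a1, a3], a2]


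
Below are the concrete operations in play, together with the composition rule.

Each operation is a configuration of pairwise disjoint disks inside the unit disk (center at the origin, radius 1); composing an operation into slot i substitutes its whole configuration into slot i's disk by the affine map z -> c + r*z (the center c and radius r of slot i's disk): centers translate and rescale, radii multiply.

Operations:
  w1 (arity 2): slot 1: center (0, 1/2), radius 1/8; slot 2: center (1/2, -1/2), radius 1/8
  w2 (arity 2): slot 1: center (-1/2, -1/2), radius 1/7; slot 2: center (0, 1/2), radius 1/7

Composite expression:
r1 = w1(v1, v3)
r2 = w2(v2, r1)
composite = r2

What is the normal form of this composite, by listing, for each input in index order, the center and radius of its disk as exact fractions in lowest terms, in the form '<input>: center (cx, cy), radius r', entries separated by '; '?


v1: center (0, 4/7), radius 1/56; v2: center (-1/2, -1/2), radius 1/7; v3: center (1/14, 3/7), radius 1/56

Affine substitution under w2: radii multiply and v-centers shift.
tracing v2 down its 1-map path: center (-1/2, -1/2), radius 1/7
tracing v1 down its 2-map path: center (0, 4/7), radius 1/56
tracing v3 down its 2-map path: center (1/14, 3/7), radius 1/56


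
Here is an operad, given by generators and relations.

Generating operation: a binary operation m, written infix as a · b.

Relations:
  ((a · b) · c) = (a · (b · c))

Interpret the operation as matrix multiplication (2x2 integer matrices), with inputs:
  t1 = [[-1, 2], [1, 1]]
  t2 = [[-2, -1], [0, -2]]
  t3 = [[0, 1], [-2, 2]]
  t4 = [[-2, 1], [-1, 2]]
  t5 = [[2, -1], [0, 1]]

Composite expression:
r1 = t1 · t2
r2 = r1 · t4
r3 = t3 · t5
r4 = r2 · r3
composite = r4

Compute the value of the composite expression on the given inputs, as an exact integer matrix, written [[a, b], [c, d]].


[[16, -17], [32, -25]]

(t1 · t2) = [[2, -3], [-2, -3]]
((t1 · t2) · t4) = [[-1, -4], [7, -8]]
(t3 · t5) = [[0, 1], [-4, 4]]
(((t1 · t2) · t4) · (t3 · t5)) = [[16, -17], [32, -25]]


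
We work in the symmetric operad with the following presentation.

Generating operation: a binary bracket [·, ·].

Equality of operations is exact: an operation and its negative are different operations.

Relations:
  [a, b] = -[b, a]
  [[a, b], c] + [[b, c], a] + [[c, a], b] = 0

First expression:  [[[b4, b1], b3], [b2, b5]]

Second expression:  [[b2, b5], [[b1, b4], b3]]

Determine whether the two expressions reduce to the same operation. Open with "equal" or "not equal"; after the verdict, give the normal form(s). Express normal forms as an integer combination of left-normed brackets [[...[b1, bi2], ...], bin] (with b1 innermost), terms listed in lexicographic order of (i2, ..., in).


In normal form, the first expression is -[[[[b1, b4], b3], b2], b5] + [[[[b1, b4], b3], b5], b2]
In normal form, the second expression is -[[[[b1, b4], b3], b2], b5] + [[[[b1, b4], b3], b5], b2]
The normal forms match — equal.

equal; the common form is -[[[[b1, b4], b3], b2], b5] + [[[[b1, b4], b3], b5], b2]


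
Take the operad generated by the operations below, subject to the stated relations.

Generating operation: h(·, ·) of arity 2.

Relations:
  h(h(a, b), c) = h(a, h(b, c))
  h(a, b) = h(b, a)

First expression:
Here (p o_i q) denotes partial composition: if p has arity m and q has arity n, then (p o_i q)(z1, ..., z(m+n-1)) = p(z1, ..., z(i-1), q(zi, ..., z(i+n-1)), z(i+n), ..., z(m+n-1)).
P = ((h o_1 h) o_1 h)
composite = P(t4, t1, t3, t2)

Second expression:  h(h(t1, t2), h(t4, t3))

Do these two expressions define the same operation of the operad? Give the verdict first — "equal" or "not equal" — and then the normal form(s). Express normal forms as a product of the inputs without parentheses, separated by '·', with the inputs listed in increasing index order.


equal — both sides give t1 · t2 · t3 · t4

Normal form of the first expression: t1 · t2 · t3 · t4
Normal form of the second expression: t1 · t2 · t3 · t4
Both agree, so they are equal.


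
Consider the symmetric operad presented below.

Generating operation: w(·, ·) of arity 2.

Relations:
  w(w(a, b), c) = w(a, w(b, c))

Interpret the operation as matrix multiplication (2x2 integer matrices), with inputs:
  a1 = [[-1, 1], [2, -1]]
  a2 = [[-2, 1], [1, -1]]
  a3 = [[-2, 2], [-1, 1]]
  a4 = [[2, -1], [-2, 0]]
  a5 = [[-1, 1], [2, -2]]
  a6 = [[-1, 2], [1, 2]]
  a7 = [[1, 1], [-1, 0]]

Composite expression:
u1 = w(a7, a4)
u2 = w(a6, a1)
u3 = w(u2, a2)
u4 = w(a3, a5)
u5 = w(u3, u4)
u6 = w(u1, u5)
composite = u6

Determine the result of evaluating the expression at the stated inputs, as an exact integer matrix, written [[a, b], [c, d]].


[[30, -30], [78, -78]]


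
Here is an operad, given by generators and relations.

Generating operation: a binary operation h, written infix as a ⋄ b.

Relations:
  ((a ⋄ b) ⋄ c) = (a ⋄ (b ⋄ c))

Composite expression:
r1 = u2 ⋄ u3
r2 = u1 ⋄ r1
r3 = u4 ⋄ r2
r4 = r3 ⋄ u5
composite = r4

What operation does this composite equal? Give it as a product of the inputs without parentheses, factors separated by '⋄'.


Every regrouping of h is equal, so read the u-inputs in written order.
(u2 ⋄ u3) reduces to u2 ⋄ u3
(u1 ⋄ (u2 ⋄ u3)) reduces to u1 ⋄ u2 ⋄ u3
(u4 ⋄ (u1 ⋄ (u2 ⋄ u3))) reduces to u4 ⋄ u1 ⋄ u2 ⋄ u3
((u4 ⋄ (u1 ⋄ (u2 ⋄ u3))) ⋄ u5) reduces to u4 ⋄ u1 ⋄ u2 ⋄ u3 ⋄ u5

u4 ⋄ u1 ⋄ u2 ⋄ u3 ⋄ u5


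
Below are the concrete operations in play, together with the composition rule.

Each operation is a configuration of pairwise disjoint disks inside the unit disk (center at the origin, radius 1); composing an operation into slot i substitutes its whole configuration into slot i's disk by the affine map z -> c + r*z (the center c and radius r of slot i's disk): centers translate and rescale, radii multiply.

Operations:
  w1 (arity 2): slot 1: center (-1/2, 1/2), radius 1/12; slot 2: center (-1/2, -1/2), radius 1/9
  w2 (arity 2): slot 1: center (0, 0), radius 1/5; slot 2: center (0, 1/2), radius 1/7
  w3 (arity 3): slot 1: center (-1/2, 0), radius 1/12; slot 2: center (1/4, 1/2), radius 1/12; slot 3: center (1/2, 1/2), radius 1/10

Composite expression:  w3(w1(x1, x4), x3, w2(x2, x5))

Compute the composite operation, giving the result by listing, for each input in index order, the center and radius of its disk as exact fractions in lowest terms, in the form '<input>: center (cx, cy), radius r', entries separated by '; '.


x1: center (-13/24, 1/24), radius 1/144; x2: center (1/2, 1/2), radius 1/50; x3: center (1/4, 1/2), radius 1/12; x4: center (-13/24, -1/24), radius 1/108; x5: center (1/2, 11/20), radius 1/70

Each x-disk chains the slot maps above it in w3; radii multiply.
x1 passes through 2 substitutions, ending at center (-13/24, 1/24), radius 1/144
x4 passes through 2 substitutions, ending at center (-13/24, -1/24), radius 1/108
x3 passes through 1 substitution, ending at center (1/4, 1/2), radius 1/12
x2 passes through 2 substitutions, ending at center (1/2, 1/2), radius 1/50
x5 passes through 2 substitutions, ending at center (1/2, 11/20), radius 1/70


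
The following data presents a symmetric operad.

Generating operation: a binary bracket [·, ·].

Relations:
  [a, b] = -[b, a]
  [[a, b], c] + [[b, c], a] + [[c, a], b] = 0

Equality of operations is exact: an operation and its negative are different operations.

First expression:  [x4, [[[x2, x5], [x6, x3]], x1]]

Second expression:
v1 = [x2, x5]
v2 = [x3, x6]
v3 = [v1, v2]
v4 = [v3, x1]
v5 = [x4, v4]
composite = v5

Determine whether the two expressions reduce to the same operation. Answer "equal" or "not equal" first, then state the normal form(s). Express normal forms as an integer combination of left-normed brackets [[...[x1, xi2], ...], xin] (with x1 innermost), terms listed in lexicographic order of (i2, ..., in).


not equal — first -[[[[[x1, x2], x5], x3], x6], x4] + [[[[[x1, x2], x5], x6], x3], x4] + [[[[[x1, x3], x6], x2], x5], x4] - [[[[[x1, x3], x6], x5], x2], x4] + [[[[[x1, x5], x2], x3], x6], x4] - [[[[[x1, x5], x2], x6], x3], x4] - [[[[[x1, x6], x3], x2], x5], x4] + [[[[[x1, x6], x3], x5], x2], x4], second [[[[[x1, x2], x5], x3], x6], x4] - [[[[[x1, x2], x5], x6], x3], x4] - [[[[[x1, x3], x6], x2], x5], x4] + [[[[[x1, x3], x6], x5], x2], x4] - [[[[[x1, x5], x2], x3], x6], x4] + [[[[[x1, x5], x2], x6], x3], x4] + [[[[[x1, x6], x3], x2], x5], x4] - [[[[[x1, x6], x3], x5], x2], x4]


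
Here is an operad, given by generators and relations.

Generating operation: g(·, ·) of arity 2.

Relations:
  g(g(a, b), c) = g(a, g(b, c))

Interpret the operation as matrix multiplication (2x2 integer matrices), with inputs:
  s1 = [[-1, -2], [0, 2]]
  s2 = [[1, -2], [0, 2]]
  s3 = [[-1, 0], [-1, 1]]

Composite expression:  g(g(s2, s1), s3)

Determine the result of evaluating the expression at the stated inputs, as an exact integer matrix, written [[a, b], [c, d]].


[[7, -6], [-4, 4]]

g(s2, s1) = [[-1, -6], [0, 4]]
g(g(s2, s1), s3) = [[7, -6], [-4, 4]]


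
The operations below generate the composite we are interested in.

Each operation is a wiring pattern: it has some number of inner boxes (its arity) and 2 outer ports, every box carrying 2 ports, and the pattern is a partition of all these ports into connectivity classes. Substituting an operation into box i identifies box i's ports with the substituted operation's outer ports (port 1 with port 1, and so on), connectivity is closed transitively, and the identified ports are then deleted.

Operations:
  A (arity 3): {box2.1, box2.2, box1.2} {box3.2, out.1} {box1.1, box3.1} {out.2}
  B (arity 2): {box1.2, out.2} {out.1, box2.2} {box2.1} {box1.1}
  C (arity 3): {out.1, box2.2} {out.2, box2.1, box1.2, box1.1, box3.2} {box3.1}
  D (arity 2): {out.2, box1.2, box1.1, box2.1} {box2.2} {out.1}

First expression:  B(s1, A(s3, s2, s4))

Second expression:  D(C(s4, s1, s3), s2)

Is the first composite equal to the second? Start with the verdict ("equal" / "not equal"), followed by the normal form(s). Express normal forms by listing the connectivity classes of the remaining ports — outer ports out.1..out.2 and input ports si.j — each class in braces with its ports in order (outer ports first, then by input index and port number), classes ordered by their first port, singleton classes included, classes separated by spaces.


not equal; the first gives {out.1} {out.2, s1.2} {s1.1} {s2.1, s2.2, s3.2} {s3.1, s4.1} {s4.2} and the second {out.1} {out.2, s1.1, s1.2, s2.1, s3.2, s4.1, s4.2} {s2.2} {s3.1}

The first expression reduces to {out.1} {out.2, s1.2} {s1.1} {s2.1, s2.2, s3.2} {s3.1, s4.1} {s4.2}
The second expression reduces to {out.1} {out.2, s1.1, s1.2, s2.1, s3.2, s4.1, s4.2} {s2.2} {s3.1}
Different reductions; not equal.


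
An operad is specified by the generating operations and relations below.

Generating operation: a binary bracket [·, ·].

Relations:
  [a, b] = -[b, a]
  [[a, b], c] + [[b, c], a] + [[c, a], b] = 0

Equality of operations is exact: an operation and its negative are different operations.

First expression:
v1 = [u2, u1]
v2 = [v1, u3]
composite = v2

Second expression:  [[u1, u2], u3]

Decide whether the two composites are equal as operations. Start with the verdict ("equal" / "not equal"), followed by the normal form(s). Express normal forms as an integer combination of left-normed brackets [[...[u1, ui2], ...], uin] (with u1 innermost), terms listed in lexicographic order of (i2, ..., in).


Reducing the first expression gives -[[u1, u2], u3]
Reducing the second expression gives [[u1, u2], u3]
Different reductions; not equal.

not equal; first: -[[u1, u2], u3]; second: [[u1, u2], u3]


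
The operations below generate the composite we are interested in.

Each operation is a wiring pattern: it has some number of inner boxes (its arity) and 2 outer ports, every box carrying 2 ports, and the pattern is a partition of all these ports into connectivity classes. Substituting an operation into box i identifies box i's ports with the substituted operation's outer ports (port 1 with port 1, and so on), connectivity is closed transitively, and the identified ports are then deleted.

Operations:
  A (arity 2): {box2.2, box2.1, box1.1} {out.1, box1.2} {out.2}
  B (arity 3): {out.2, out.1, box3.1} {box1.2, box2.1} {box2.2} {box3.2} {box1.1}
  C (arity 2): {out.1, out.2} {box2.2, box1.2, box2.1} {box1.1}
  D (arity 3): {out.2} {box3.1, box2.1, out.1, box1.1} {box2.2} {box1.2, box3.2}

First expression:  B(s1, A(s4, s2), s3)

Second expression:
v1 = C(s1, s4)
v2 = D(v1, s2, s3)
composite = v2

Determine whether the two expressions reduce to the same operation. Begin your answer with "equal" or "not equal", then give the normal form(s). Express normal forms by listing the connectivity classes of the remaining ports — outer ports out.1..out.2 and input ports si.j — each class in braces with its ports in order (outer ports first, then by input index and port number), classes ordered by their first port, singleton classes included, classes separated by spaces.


not equal — first {out.1, out.2, s3.1} {s1.1} {s1.2, s4.2} {s2.1, s2.2, s4.1} {s3.2}, second {out.1, s2.1, s3.1, s3.2} {out.2} {s1.1} {s1.2, s4.1, s4.2} {s2.2}

In normal form, the first expression is {out.1, out.2, s3.1} {s1.1} {s1.2, s4.2} {s2.1, s2.2, s4.1} {s3.2}
In normal form, the second expression is {out.1, s2.1, s3.1, s3.2} {out.2} {s1.1} {s1.2, s4.1, s4.2} {s2.2}
They disagree, so not equal.
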